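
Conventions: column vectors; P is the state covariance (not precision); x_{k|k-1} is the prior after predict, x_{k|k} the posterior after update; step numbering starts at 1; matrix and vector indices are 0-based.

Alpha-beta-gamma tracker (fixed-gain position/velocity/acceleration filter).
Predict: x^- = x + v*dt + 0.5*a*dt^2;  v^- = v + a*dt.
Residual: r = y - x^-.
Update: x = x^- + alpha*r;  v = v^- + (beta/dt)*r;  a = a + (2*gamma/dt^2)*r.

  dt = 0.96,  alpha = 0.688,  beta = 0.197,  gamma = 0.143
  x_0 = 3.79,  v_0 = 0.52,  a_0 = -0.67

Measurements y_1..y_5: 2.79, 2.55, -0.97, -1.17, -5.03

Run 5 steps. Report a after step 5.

step 1: x_pred=3.9805  r=-1.1905  x^+=3.1614  v^+=-0.3675  a^+=-1.0394
step 2: x_pred=2.3297  r=0.2203  x^+=2.4813  v^+=-1.3201  a^+=-0.9711
step 3: x_pred=0.7665  r=-1.7365  x^+=-0.4282  v^+=-2.6087  a^+=-1.5099
step 4: x_pred=-3.6283  r=2.4583  x^+=-1.9370  v^+=-3.5538  a^+=-0.7470
step 5: x_pred=-5.6928  r=0.6628  x^+=-5.2368  v^+=-4.1349  a^+=-0.5413

a_post = -0.5413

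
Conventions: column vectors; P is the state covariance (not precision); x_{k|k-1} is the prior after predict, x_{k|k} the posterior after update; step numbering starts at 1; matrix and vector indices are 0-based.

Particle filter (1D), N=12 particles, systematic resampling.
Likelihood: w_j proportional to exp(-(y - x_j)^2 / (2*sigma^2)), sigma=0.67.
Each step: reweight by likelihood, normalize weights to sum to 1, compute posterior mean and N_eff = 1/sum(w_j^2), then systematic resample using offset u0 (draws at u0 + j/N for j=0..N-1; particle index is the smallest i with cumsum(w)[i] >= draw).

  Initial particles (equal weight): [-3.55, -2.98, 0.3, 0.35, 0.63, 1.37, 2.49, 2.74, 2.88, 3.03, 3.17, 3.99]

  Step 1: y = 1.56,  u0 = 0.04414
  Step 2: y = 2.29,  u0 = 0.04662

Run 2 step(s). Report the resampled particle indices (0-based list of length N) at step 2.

step 1: w=[0.0000, 0.0000, 0.0658, 0.0755, 0.1472, 0.3704, 0.1472, 0.0818, 0.0554, 0.0347, 0.0215, 0.0005]  mean=1.5719  Neff=4.9506  idx=[2, 3, 4, 5, 5, 5, 5, 5, 6, 6, 7, 9]
step 2: w=[0.0023, 0.0029, 0.0088, 0.0738, 0.0738, 0.0738, 0.0738, 0.0738, 0.1813, 0.1813, 0.1513, 0.1030]  mean=2.1424  Neff=7.9007  idx=[3, 4, 5, 6, 7, 8, 8, 9, 9, 10, 10, 11]

resampled_idx = [3, 4, 5, 6, 7, 8, 8, 9, 9, 10, 10, 11]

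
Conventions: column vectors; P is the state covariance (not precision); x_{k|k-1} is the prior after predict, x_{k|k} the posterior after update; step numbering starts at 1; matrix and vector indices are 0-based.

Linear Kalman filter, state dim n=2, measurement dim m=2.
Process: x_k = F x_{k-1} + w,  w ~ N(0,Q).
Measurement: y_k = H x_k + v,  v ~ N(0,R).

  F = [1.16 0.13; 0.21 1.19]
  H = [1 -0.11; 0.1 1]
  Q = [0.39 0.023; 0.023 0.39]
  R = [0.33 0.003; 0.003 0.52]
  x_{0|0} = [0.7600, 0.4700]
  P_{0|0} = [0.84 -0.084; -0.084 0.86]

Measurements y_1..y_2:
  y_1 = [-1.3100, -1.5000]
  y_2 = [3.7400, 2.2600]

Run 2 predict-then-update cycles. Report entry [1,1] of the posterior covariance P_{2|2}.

P_post[1,1] = 0.3319

step 1: x^-=[0.9427, 0.7189]  P^-=[1.5095 0.2424; 0.2424 1.6029]  S=[1.8056 0.2174; 0.2174 2.1865]  K=[0.8093 0.0994; -0.0536 0.7495]  nu=[-2.1736, -2.3132]  x^+=[-1.0464, -0.8983]  P^+=[0.2703 0.0271; 0.0271 0.3869]
step 2: x^-=[-1.3306, -1.2887]  P^-=[0.7685 0.1869; 0.1869 0.9633]  S=[1.0690 0.1587; 0.1587 1.5284]  K=[0.6846 0.1015; -0.0200 0.6446]  nu=[4.9289, 3.6818]  x^+=[2.4171, 0.9859]  P^+=[0.2297 0.0318; 0.0318 0.3319]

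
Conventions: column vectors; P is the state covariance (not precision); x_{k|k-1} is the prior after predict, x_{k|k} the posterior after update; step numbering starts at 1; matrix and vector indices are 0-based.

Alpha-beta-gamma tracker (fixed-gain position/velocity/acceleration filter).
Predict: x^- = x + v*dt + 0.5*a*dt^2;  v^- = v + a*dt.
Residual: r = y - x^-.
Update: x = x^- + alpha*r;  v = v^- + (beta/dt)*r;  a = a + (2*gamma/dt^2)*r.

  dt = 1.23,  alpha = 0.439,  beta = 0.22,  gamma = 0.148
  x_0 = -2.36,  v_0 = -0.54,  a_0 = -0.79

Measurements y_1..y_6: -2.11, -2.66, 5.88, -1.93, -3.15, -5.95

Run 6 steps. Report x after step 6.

x_post = 0.1497

step 1: x_pred=-3.6218  r=1.5118  x^+=-2.9581  v^+=-1.2413  a^+=-0.4942
step 2: x_pred=-4.8588  r=2.1988  x^+=-3.8935  v^+=-1.4559  a^+=-0.0640
step 3: x_pred=-5.7327  r=11.6127  x^+=-0.6347  v^+=0.5424  a^+=2.2080
step 4: x_pred=1.7027  r=-3.6327  x^+=0.1079  v^+=2.6085  a^+=1.4973
step 5: x_pred=4.4490  r=-7.5990  x^+=1.1130  v^+=3.0910  a^+=0.0105
step 6: x_pred=4.9229  r=-10.8729  x^+=0.1497  v^+=1.1592  a^+=-2.1168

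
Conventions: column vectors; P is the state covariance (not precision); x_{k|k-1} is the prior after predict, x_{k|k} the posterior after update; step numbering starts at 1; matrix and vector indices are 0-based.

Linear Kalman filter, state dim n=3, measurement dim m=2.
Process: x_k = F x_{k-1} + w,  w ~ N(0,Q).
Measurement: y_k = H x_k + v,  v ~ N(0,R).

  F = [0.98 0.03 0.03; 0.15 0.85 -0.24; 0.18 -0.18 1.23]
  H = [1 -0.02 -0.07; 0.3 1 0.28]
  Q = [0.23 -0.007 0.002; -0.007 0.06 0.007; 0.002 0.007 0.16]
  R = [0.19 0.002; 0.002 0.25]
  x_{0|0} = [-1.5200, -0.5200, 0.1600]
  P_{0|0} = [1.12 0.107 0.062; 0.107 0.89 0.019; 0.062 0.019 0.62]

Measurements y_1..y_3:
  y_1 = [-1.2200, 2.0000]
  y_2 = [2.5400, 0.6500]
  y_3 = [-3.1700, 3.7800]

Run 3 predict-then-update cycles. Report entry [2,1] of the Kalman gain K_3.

step 1: x^-=[-1.5004, -0.7084, 0.0168]  P^-=[1.3170 0.2515 0.2750; 0.2515 0.7790 -0.2390; 0.2750 -0.2390 1.1752]  S=[1.4638 0.6978; 0.6978 1.3029]  K=[0.8303 0.1107; -0.1551 0.6875; 0.0964 0.0808]  nu=[0.2674, 3.1538]  x^+=[-0.9293, 1.4184, 0.2974]  P^+=[0.1635 -0.0455 0.0919; -0.0455 0.2768 -0.3270; 0.0919 -0.3270 1.1422]
step 2: x^-=[-0.8592, 0.9949, -0.0568]  P^-=[0.3905 -0.0494 0.1802; -0.0494 0.4446 -0.7169; 0.1802 -0.7169 2.0908]  S=[0.5656 0.1211; 0.1211 0.4929]  K=[0.6527 0.0795; -0.1201 0.4943; 0.1255 -0.1878]  nu=[3.4151, -0.0712]  x^+=[1.3643, 0.5495, 0.3850]  P^+=[0.1338 -0.0623 0.1549; -0.0623 0.3304 -0.6728; 0.1549 -0.6728 2.0702]
step 3: x^-=[1.3651, 0.5793, 0.6202]  P^-=[0.3649 -0.0941 0.2772; -0.0941 0.6685 -1.3696; 0.2772 -1.3696 3.6776]  S=[0.5343 0.1079; 0.1079 0.4628]  K=[0.6396 0.0519; -0.1402 0.5875; 0.2102 -0.6035]  nu=[-4.4801, 2.6175]  x^+=[-1.3646, 2.7453, -1.9011]  P^+=[0.1379 -0.1000 0.2604; -0.1000 0.5160 -1.2122; 0.2604 -1.2122 3.5128]

K[2,1] = -0.6035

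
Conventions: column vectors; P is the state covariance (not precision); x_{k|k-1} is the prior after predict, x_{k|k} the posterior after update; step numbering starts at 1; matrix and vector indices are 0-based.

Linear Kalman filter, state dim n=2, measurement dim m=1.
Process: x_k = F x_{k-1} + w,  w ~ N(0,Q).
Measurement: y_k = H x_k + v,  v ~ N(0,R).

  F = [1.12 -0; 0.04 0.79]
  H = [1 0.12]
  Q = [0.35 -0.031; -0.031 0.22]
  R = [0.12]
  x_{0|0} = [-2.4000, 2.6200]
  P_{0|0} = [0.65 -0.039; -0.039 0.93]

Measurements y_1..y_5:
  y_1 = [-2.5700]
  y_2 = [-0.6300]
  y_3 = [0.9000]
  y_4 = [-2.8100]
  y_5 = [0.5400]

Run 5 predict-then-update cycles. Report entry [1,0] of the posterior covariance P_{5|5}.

P_post[1,0] = -0.0774

step 1: x^-=[-2.6880, 1.9738]  P^-=[1.1654 -0.0364; -0.0364 0.7990]  S=[1.2881]  K=[0.9013; 0.0462]  nu=[-0.1189]  x^+=[-2.7951, 1.9683]  P^+=[0.1190 -0.0900; -0.0900 0.7962]
step 2: x^-=[-3.1305, 1.4432]  P^-=[0.4992 -0.1053; -0.1053 0.7114]  S=[0.6042]  K=[0.8053; -0.0330]  nu=[2.3274]  x^+=[-1.2562, 1.3664]  P^+=[0.1074 -0.0893; -0.0893 0.7108]
step 3: x^-=[-1.4070, 1.0292]  P^-=[0.4847 -0.1052; -0.1052 0.6581]  S=[0.5889]  K=[0.8016; -0.0445]  nu=[2.1835]  x^+=[0.3432, 0.9321]  P^+=[0.1063 -0.0842; -0.0842 0.6570]
step 4: x^-=[0.3844, 0.7501]  P^-=[0.4833 -0.1007; -0.1007 0.6249]  S=[0.5882]  K=[0.8012; -0.0437]  nu=[-3.2844]  x^+=[-2.2471, 0.8938]  P^+=[0.1058 -0.0801; -0.0801 0.6237]
step 5: x^-=[-2.5168, 0.6162]  P^-=[0.4827 -0.0971; -0.0971 0.6044]  S=[0.5881]  K=[0.8010; -0.0418]  nu=[2.9829]  x^+=[-0.1277, 0.4914]  P^+=[0.1054 -0.0774; -0.0774 0.6034]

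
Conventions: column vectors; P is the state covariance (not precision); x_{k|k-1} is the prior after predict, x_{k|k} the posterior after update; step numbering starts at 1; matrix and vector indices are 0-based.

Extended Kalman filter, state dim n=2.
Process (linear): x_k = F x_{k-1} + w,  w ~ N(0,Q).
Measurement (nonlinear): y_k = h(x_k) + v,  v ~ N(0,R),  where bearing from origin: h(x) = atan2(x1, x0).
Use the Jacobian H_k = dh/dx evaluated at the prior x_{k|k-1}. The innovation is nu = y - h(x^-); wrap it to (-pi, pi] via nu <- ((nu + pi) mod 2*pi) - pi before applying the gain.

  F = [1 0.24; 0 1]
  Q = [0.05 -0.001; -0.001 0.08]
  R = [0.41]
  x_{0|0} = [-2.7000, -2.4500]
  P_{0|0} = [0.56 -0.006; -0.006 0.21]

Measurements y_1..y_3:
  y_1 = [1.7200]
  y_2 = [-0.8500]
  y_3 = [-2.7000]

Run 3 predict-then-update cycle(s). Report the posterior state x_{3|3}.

step 1: x^-=[-3.2880, -2.4500]  P^-=[0.6192 0.0434; 0.0434 0.2900]  H_jac=[0.1457 -0.1956]  S=[0.4318]  K=[0.1893; -0.1167]  nu=[-2.0620]  x^+=[-3.6784, -2.2094]  P^+=[0.6037 0.0529; 0.0529 0.2841]
step 2: x^-=[-4.2086, -2.2094]  P^-=[0.6955 0.1201; 0.1201 0.3641]  H_jac=[0.0978 -0.1863]  S=[0.4249]  K=[0.1074; -0.1320]  nu=[1.8082]  x^+=[-4.0144, -2.4480]  P^+=[0.6906 0.1262; 0.1262 0.3567]
step 3: x^-=[-4.6019, -2.4480]  P^-=[0.8217 0.2108; 0.2108 0.4367]  H_jac=[0.0901 -0.1694]  S=[0.4228]  K=[0.0907; -0.1300]  nu=[-0.0473]  x^+=[-4.6062, -2.4419]  P^+=[0.8182 0.2157; 0.2157 0.4296]

x_post = [-4.6062, -2.4419]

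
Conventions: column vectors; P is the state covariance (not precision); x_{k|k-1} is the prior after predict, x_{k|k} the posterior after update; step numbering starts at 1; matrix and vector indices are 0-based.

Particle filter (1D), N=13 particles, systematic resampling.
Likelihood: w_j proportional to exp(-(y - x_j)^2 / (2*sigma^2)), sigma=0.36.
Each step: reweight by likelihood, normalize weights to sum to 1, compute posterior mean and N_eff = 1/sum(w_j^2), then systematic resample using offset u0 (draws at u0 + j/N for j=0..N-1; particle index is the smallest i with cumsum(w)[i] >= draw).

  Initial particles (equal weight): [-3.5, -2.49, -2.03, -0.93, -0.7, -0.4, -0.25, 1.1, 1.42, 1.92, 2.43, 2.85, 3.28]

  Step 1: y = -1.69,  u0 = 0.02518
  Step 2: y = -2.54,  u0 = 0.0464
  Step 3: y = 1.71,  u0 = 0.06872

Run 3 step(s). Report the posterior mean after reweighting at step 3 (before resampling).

post_mean = -2.0300

step 1: w=[0.0000, 0.0987, 0.7467, 0.1256, 0.0266, 0.0019, 0.0004, 0.0000, 0.0000, 0.0000, 0.0000, 0.0000, 0.0000]  mean=-1.8981  Neff=1.7127  idx=[1, 2, 2, 2, 2, 2, 2, 2, 2, 2, 2, 3, 3]
step 2: w=[0.2127, 0.0787, 0.0787, 0.0787, 0.0787, 0.0787, 0.0787, 0.0787, 0.0787, 0.0787, 0.0787, 0.0000, 0.0000]  mean=-2.1278  Neff=9.3266  idx=[0, 0, 0, 1, 2, 3, 4, 5, 6, 7, 8, 9, 10]
step 3: w=[0.0000, 0.0000, 0.0000, 0.1000, 0.1000, 0.1000, 0.1000, 0.1000, 0.1000, 0.1000, 0.1000, 0.1000, 0.1000]  mean=-2.0300  Neff=10.0000  idx=[3, 4, 5, 5, 6, 7, 8, 9, 9, 10, 11, 12, 12]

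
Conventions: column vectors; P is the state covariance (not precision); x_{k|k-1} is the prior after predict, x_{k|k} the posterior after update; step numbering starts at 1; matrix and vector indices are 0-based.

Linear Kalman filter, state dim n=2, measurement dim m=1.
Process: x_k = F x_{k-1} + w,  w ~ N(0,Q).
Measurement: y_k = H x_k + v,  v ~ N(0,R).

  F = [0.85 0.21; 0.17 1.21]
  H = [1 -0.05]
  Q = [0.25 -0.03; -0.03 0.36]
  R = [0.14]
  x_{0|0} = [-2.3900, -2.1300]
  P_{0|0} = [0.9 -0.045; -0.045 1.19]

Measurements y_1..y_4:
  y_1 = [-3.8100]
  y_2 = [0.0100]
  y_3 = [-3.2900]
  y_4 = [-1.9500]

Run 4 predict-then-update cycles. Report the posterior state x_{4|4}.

step 1: x^-=[-2.4788, -2.9836]  P^-=[0.9367 0.3545; 0.3545 2.1098]  S=[1.0465]  K=[0.8781; 0.2380]  nu=[-1.4804]  x^+=[-3.7787, -3.3359]  P^+=[0.1297 0.1358; 0.1358 2.0505]
step 2: x^-=[-3.9125, -4.6788]  P^-=[0.4827 0.6543; 0.6543 3.4218]  S=[0.5658]  K=[0.7953; 0.8542]  nu=[3.6885]  x^+=[-0.9791, -1.5283]  P^+=[0.1248 0.2700; 0.2700 3.0090]
step 3: x^-=[-1.1532, -2.0157]  P^-=[0.5693 1.0400; 1.0400 4.8802]  S=[0.6175]  K=[0.8377; 1.2891]  nu=[-2.2376]  x^+=[-3.0277, -4.9000]  P^+=[0.1359 0.3732; 0.3732 3.8541]
step 4: x^-=[-3.6025, -6.4437]  P^-=[0.6514 1.3661; 1.3661 6.1603]  S=[0.6702]  K=[0.8700; 1.5788]  nu=[1.3304]  x^+=[-2.4451, -4.3434]  P^+=[0.1441 0.4455; 0.4455 4.4898]

x_post = [-2.4451, -4.3434]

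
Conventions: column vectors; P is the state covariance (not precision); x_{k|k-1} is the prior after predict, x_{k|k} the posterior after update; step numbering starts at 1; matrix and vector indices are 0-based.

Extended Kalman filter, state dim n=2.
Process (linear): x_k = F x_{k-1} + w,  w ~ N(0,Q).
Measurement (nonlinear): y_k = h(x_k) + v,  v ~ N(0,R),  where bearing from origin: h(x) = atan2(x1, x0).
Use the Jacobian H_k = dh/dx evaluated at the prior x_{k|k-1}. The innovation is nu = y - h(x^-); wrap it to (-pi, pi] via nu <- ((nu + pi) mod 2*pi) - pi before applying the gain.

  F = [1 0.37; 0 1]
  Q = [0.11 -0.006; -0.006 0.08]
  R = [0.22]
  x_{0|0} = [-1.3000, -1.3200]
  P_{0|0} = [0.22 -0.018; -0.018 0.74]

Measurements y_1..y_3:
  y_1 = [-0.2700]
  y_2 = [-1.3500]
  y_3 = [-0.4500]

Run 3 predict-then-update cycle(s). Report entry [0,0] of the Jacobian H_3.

H_jac[0,0] = 0.1362

step 1: x^-=[-1.7884, -1.3200]  P^-=[0.4180 0.2498; 0.2498 0.8200]  H_jac=[0.2672 -0.3620]  S=[0.3090]  K=[0.0688; -0.7447]  nu=[2.2358]  x^+=[-1.6346, -2.9849]  P^+=[0.4165 0.2656; 0.2656 0.6487]
step 2: x^-=[-2.7390, -2.9849]  P^-=[0.8119 0.4996; 0.4996 0.7287]  H_jac=[0.1819 -0.1669]  S=[0.2368]  K=[0.2714; -0.1298]  nu=[0.9633]  x^+=[-2.4776, -3.1100]  P^+=[0.7944 0.5080; 0.5080 0.7247]
step 3: x^-=[-3.6283, -3.1100]  P^-=[1.3796 0.7701; 0.7701 0.8047]  H_jac=[0.1362 -0.1589]  S=[0.2326]  K=[0.2817; -0.0988]  nu=[1.9830]  x^+=[-3.0697, -3.3058]  P^+=[1.3611 0.7766; 0.7766 0.8024]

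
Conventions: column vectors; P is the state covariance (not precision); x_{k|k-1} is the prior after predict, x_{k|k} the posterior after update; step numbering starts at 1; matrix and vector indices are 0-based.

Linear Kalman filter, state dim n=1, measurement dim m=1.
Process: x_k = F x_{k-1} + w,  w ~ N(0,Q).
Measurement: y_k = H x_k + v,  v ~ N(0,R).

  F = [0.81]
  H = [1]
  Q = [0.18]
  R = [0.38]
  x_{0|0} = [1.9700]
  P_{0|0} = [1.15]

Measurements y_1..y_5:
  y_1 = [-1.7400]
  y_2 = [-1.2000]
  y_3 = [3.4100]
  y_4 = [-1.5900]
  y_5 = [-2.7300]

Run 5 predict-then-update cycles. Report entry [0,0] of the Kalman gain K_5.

step 1: x^-=[1.5957]  P^-=[0.9345]  S=[1.3145]  K=[0.7109]  nu=[-3.3357]  x^+=[-0.7757]  P^+=[0.2701]
step 2: x^-=[-0.6283]  P^-=[0.3572]  S=[0.7372]  K=[0.4846]  nu=[-0.5717]  x^+=[-0.9053]  P^+=[0.1841]
step 3: x^-=[-0.7333]  P^-=[0.3008]  S=[0.6808]  K=[0.4418]  nu=[4.1433]  x^+=[1.0974]  P^+=[0.1679]
step 4: x^-=[0.8889]  P^-=[0.2902]  S=[0.6702]  K=[0.4330]  nu=[-2.4789]  x^+=[-0.1844]  P^+=[0.1645]
step 5: x^-=[-0.1494]  P^-=[0.2879]  S=[0.6679]  K=[0.4311]  nu=[-2.5806]  x^+=[-1.2619]  P^+=[0.1638]

K[0,0] = 0.4311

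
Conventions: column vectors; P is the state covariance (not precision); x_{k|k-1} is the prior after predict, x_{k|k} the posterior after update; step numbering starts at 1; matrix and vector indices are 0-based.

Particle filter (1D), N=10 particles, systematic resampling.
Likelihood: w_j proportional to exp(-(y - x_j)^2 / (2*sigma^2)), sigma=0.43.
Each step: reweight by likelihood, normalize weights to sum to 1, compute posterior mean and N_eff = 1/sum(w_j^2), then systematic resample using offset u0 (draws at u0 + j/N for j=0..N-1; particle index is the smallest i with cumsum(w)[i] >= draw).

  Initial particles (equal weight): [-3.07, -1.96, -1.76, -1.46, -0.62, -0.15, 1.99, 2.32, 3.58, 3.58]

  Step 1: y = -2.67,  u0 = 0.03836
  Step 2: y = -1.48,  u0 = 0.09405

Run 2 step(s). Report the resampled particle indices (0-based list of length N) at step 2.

step 1: w=[0.6297, 0.2483, 0.1034, 0.0185, 0.0000, 0.0000, 0.0000, 0.0000, 0.0000, 0.0000]  mean=-2.6290  Neff=2.1310  idx=[0, 0, 0, 0, 0, 0, 1, 1, 1, 2]
step 2: w=[0.0004, 0.0004, 0.0004, 0.0004, 0.0004, 0.0004, 0.2212, 0.2212, 0.2212, 0.3337]  mean=-1.8962  Neff=3.8736  idx=[6, 6, 7, 7, 8, 8, 9, 9, 9, 9]

resampled_idx = [6, 6, 7, 7, 8, 8, 9, 9, 9, 9]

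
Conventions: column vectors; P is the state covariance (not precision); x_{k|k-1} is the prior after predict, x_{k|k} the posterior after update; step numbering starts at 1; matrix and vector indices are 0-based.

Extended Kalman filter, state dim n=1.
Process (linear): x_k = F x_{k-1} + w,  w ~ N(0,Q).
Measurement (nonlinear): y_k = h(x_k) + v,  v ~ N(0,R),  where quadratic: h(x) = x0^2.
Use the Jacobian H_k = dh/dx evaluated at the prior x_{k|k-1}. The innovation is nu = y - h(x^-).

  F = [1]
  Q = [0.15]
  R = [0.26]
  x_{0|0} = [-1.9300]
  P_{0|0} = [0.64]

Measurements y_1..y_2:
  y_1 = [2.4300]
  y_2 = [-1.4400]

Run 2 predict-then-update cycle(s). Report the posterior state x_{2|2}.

step 1: x^-=[-1.9300]  P^-=[0.7900]  H_jac=[-3.8600]  S=[12.0307]  K=[-0.2535]  nu=[-1.2949]  x^+=[-1.6018]  P^+=[0.0171]
step 2: x^-=[-1.6018]  P^-=[0.1671]  H_jac=[-3.2036]  S=[1.9746]  K=[-0.2711]  nu=[-4.0057]  x^+=[-0.5160]  P^+=[0.0220]

x_post = [-0.5160]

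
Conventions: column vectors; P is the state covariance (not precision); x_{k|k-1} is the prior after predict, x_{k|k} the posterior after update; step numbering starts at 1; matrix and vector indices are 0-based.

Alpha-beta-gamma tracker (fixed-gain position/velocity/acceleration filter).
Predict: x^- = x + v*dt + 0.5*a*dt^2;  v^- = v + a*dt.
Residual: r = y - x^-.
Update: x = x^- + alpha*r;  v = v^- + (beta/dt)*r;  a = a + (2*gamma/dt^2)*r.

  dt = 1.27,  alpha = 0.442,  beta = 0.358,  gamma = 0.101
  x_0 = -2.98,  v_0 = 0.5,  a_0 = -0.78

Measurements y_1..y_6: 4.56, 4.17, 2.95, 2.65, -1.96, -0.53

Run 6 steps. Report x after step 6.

step 1: x_pred=-2.9740  r=7.5340  x^+=0.3560  v^+=1.6332  a^+=0.1636
step 2: x_pred=2.5620  r=1.6080  x^+=3.2728  v^+=2.2942  a^+=0.3649
step 3: x_pred=6.4807  r=-3.5307  x^+=4.9201  v^+=1.7624  a^+=-0.0772
step 4: x_pred=7.0960  r=-4.4460  x^+=5.1309  v^+=0.4110  a^+=-0.6341
step 5: x_pred=5.1415  r=-7.1015  x^+=2.0027  v^+=-2.3961  a^+=-1.5235
step 6: x_pred=-2.2690  r=1.7390  x^+=-1.5004  v^+=-3.8407  a^+=-1.3057

x_post = -1.5004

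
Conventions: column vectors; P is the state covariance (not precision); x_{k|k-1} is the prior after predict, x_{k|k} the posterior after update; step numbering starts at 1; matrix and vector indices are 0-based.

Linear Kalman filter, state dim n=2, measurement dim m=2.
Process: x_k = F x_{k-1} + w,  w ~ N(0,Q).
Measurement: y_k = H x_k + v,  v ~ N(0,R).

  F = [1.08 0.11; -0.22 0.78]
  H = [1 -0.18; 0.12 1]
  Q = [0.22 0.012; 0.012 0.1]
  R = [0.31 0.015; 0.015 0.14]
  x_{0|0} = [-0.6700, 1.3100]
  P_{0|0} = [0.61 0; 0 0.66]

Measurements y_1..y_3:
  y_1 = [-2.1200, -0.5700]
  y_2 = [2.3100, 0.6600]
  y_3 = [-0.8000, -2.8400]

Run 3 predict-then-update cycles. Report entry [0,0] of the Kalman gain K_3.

step 1: x^-=[-0.5795, 1.1692]  P^-=[0.9395 -0.0763; -0.0763 0.5311]  S=[1.2942 -0.0425; -0.0425 0.6663]  K=[0.7399 0.1019; -0.1073 0.7765]  nu=[-1.3300, -1.6697]  x^+=[-1.7337, 0.0155]  P^+=[0.2305 -0.0023; -0.0023 0.1074]
step 2: x^-=[-1.8707, 0.3935]  P^-=[0.4896 -0.0354; -0.0354 0.1773]  S=[0.8181 0.0072; 0.0072 0.3158]  K=[0.6057 0.0601; -0.0871 0.5498]  nu=[4.2515, 0.4910]  x^+=[0.7341, 0.2930]  P^+=[0.1878 -0.0050; -0.0050 0.0763]
step 3: x^-=[0.8250, 0.0670]  P^-=[0.4387 -0.0302; -0.0302 0.1572]  S=[0.7647 0.0098; 0.0098 0.2963]  K=[0.5801 0.0566; -0.0832 0.5212]  nu=[-1.6129, -3.0060]  x^+=[-0.2808, -1.3654]  P^+=[0.1798 -0.0050; -0.0050 0.0723]

K[0,0] = 0.5801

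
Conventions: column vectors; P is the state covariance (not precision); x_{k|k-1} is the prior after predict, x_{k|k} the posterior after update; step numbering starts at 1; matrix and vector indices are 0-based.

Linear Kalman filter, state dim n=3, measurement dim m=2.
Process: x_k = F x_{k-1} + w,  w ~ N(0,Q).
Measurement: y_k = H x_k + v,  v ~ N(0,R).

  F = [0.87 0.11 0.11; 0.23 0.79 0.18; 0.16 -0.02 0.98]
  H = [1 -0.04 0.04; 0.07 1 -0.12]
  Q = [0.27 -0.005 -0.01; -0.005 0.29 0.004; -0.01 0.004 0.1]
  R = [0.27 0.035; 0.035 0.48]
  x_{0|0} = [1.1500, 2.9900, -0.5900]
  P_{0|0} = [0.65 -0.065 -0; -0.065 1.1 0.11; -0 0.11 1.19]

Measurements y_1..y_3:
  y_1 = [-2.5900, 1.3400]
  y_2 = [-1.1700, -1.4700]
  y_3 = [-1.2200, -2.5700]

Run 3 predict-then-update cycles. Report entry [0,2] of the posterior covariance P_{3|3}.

step 1: x^-=[1.2645, 2.5204, -0.4540]  P^-=[0.7799 0.2096 0.2179; 0.2096 1.0571 0.2973; 0.2179 0.2973 1.2561]  S=[1.0533 0.2381; 0.2381 1.5134]  K=[0.7312 0.0423; 0.0160 0.6821; 0.2272 0.0712]  nu=[-3.7355, -1.3234]  x^+=[-1.5228, 1.5580, -1.3970]  P^+=[0.1993 0.0348 0.0237; 0.0348 0.3475 0.1828; 0.0237 0.1828 1.1863]
step 2: x^-=[-1.3071, 0.6291, -1.6439]  P^-=[0.4551 0.1372 0.1848; 0.1372 0.6224 0.3663; 0.1848 0.3663 1.2446]  S=[0.7307 0.1675; 0.1675 1.0508]  K=[0.6159 0.0416; 0.0471 0.5522; 0.2604 0.1772]  nu=[0.2281, -2.2049]  x^+=[-1.2583, -0.5776, -1.9752]  P^+=[0.1675 0.0346 0.0398; 0.0346 0.2917 0.2290; 0.0398 0.2290 1.1466]
step 3: x^-=[-1.3756, -1.1012, -2.1255]  P^-=[0.4340 0.1329 0.1951; 0.1329 0.5991 0.3986; 0.1951 0.3986 1.2089]  S=[0.7106 0.1631; 0.1631 1.0183]  K=[0.6050 0.0404; 0.0512 0.5423; 0.2699 0.2192]  nu=[0.1965, -1.6275]  x^+=[-1.3225, -1.9737, -2.4292]  P^+=[0.1643 0.0347 0.0467; 0.0347 0.2887 0.2421; 0.0467 0.2421 1.0889]

P_post[0,2] = 0.0467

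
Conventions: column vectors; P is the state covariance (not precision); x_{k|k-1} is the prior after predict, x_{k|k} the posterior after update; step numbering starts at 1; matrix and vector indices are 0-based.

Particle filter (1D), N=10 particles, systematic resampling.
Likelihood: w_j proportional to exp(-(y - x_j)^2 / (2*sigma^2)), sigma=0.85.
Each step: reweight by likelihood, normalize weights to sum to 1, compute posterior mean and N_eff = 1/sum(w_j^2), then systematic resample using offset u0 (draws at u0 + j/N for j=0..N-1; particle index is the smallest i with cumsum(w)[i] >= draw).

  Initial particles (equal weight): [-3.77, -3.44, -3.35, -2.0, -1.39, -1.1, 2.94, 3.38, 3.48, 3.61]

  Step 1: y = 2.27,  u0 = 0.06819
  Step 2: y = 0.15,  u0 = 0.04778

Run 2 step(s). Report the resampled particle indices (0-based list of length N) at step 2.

resampled_idx = [0, 0, 1, 1, 2, 2, 3, 3, 3, 6]

step 1: w=[0.0000, 0.0000, 0.0000, 0.0000, 0.0001, 0.0002, 0.4046, 0.2353, 0.2004, 0.1593]  mean=3.2574  Neff=3.5128  idx=[6, 6, 6, 6, 7, 7, 8, 8, 9, 9]
step 2: w=[0.2158, 0.2158, 0.2158, 0.2158, 0.0345, 0.0345, 0.0219, 0.0219, 0.0119, 0.0119]  mean=3.0100  Neff=5.2643  idx=[0, 0, 1, 1, 2, 2, 3, 3, 3, 6]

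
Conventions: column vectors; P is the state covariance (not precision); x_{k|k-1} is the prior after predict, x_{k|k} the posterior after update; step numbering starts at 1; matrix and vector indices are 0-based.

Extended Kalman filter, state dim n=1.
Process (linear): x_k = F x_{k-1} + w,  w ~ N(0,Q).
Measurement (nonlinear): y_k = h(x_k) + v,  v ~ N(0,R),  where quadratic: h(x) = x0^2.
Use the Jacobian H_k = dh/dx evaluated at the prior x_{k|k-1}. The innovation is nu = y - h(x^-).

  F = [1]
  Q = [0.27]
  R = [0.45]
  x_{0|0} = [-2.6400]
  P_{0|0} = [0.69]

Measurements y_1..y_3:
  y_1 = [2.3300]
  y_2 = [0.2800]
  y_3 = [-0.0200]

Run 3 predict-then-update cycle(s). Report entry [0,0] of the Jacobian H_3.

H_jac[0,0] = -2.1130

step 1: x^-=[-2.6400]  P^-=[0.9600]  H_jac=[-5.2800]  S=[27.2133]  K=[-0.1863]  nu=[-4.6396]  x^+=[-1.7758]  P^+=[0.0159]
step 2: x^-=[-1.7758]  P^-=[0.2859]  H_jac=[-3.5516]  S=[4.0561]  K=[-0.2503]  nu=[-2.8735]  x^+=[-1.0565]  P^+=[0.0317]
step 3: x^-=[-1.0565]  P^-=[0.3017]  H_jac=[-2.1130]  S=[1.7971]  K=[-0.3548]  nu=[-1.1362]  x^+=[-0.6534]  P^+=[0.0756]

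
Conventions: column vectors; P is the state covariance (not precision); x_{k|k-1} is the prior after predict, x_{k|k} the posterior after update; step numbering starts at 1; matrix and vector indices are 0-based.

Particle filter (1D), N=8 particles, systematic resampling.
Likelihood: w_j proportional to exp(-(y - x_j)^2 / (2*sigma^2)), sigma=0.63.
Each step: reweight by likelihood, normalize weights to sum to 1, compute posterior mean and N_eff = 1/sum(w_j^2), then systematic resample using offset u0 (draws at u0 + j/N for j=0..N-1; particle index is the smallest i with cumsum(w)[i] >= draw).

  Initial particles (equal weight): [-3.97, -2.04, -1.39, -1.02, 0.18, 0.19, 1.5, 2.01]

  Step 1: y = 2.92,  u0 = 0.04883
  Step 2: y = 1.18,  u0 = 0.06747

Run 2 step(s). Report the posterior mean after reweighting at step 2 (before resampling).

step 1: w=[0.0000, 0.0000, 0.0000, 0.0000, 0.0002, 0.0002, 0.1828, 0.8168]  mean=1.9161  Neff=1.4273  idx=[6, 6, 7, 7, 7, 7, 7, 7]
step 2: w=[0.2055, 0.2055, 0.0982, 0.0982, 0.0982, 0.0982, 0.0982, 0.0982]  mean=1.8004  Neff=7.0282  idx=[0, 0, 1, 2, 3, 4, 6, 7]

post_mean = 1.8004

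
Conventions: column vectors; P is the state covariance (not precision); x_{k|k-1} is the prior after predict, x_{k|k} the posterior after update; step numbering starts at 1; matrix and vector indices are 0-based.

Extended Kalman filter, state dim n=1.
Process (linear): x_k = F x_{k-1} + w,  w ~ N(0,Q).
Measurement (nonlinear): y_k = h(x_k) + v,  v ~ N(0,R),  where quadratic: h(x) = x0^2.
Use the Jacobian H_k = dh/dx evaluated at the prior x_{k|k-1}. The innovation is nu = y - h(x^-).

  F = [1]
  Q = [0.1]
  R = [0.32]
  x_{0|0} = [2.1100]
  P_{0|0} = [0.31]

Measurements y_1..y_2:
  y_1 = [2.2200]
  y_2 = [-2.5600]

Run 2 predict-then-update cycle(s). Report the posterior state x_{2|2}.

step 1: x^-=[2.1100]  P^-=[0.4100]  H_jac=[4.2200]  S=[7.6214]  K=[0.2270]  nu=[-2.2321]  x^+=[1.6033]  P^+=[0.0172]
step 2: x^-=[1.6033]  P^-=[0.1172]  H_jac=[3.2065]  S=[1.5252]  K=[0.2464]  nu=[-5.1305]  x^+=[0.3390]  P^+=[0.0246]

x_post = [0.3390]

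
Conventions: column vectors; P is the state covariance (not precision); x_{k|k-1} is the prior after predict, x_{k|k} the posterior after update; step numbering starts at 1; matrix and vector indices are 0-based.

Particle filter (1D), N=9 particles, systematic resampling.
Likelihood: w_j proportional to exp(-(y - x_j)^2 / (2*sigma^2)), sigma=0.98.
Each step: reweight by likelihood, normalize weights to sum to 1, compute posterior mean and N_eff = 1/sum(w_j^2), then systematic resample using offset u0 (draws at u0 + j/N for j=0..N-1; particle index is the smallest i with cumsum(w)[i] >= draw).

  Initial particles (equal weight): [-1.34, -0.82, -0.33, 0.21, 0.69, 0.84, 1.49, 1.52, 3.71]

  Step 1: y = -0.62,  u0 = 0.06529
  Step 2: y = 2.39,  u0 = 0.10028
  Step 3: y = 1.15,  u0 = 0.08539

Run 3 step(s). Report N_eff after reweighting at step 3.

N_eff = 8.8131

step 1: w=[0.1764, 0.2263, 0.2211, 0.1614, 0.0946, 0.0762, 0.0228, 0.0213, 0.0000]  mean=-0.2655  Neff=5.7808  idx=[0, 1, 1, 1, 2, 2, 3, 4, 5]
step 2: w=[0.0011, 0.0072, 0.0072, 0.0072, 0.0327, 0.0327, 0.1296, 0.3418, 0.4405]  mean=0.5923  Neff=3.0306  idx=[6, 6, 7, 7, 7, 8, 8, 8, 8]
step 3: w=[0.0814, 0.0814, 0.1155, 0.1155, 0.1155, 0.1227, 0.1227, 0.1227, 0.1227]  mean=0.6854  Neff=8.8131  idx=[1, 2, 3, 4, 5, 6, 6, 7, 8]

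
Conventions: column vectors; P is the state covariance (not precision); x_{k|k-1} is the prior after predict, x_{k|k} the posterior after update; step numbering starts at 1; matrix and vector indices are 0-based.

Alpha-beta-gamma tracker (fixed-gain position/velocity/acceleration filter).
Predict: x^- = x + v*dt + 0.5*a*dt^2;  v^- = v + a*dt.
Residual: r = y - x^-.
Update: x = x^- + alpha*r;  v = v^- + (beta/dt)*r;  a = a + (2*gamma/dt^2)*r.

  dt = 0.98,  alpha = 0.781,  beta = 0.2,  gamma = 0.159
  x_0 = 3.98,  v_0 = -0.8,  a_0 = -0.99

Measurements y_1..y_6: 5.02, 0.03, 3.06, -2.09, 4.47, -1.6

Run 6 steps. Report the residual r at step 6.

resid = -4.6611

step 1: x_pred=2.7206  r=2.2994  x^+=4.5164  v^+=-1.3009  a^+=-0.2286
step 2: x_pred=3.1317  r=-3.1017  x^+=0.7093  v^+=-2.1580  a^+=-1.2557
step 3: x_pred=-2.0085  r=5.0685  x^+=1.9500  v^+=-2.3542  a^+=0.4226
step 4: x_pred=-0.1542  r=-1.9358  x^+=-1.6660  v^+=-2.3351  a^+=-0.2184
step 5: x_pred=-4.0593  r=8.5293  x^+=2.6021  v^+=-0.8084  a^+=2.6058
step 6: x_pred=3.0611  r=-4.6611  x^+=-0.5792  v^+=0.7940  a^+=1.0624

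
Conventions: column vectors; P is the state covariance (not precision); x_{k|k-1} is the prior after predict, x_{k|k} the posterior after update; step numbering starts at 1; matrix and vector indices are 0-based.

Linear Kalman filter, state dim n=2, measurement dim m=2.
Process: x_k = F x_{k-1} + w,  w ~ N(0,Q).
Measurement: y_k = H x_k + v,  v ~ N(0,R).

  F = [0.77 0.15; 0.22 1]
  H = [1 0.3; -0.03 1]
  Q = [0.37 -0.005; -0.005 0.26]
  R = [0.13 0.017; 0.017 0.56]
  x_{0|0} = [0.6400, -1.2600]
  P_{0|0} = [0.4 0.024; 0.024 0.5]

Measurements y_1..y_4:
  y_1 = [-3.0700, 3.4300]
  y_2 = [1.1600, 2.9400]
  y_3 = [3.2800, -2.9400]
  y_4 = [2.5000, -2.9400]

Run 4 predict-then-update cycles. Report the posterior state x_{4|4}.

step 1: x^-=[0.3038, -1.1192]  P^-=[0.6240 0.1570; 0.1570 0.7899]  S=[0.9193 0.3909; 0.3909 1.3411]  K=[0.7832 -0.1251; 0.2051 0.5257]  nu=[-3.0380, 4.5583]  x^+=[-2.6461, 0.6543]  P^+=[0.1157 -0.0533; -0.0533 0.2963]
step 2: x^-=[-1.9393, 0.0722]  P^-=[0.4329 0.0162; 0.0162 0.5385]  S=[0.6211 0.1816; 0.1816 1.0979]  K=[0.7398 -0.1194; 0.1502 0.4652]  nu=[3.0777, 2.8096]  x^+=[0.0019, 1.8413]  P^+=[0.1094 -0.0510; -0.0510 0.2615]
step 3: x^-=[0.2777, 1.8417]  P^-=[0.4290 0.0118; 0.0118 0.5044]  S=[0.6115 0.1671; 0.1671 1.0640]  K=[0.7394 -0.1171; 0.1434 0.4511]  nu=[2.4498, -4.7734]  x^+=[2.6482, 0.0396]  P^+=[0.1091 -0.0498; -0.0498 0.2536]
step 4: x^-=[2.0451, 0.6223]  P^-=[0.4289 0.0116; 0.0116 0.4970]  S=[0.6105 0.1647; 0.1647 1.0567]  K=[0.7396 -0.1165; 0.1423 0.4478]  nu=[0.2683, -3.5009]  x^+=[2.6513, -0.9073]  P^+=[0.1090 -0.0494; -0.0494 0.2517]

x_post = [2.6513, -0.9073]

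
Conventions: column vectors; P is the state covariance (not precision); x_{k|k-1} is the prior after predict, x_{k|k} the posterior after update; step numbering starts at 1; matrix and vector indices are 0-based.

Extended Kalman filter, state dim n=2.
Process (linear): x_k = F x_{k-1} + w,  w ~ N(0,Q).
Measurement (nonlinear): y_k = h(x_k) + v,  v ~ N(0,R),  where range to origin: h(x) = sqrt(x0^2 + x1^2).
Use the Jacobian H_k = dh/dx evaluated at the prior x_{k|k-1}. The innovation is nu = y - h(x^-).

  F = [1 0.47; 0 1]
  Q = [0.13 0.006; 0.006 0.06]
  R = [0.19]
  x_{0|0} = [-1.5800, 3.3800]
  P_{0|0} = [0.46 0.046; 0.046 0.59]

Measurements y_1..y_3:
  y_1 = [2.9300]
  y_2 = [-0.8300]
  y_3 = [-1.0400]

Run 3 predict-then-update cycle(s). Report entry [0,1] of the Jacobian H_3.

step 1: x^-=[0.0086, 3.3800]  P^-=[0.7636 0.3293; 0.3293 0.6500]  H_jac=[0.0025 1.0000]  S=[0.8417]  K=[0.3935; 0.7733]  nu=[-0.4500]  x^+=[-0.1685, 3.0320]  P^+=[0.6332 0.0732; 0.0732 0.1467]
step 2: x^-=[1.2565, 3.0320]  P^-=[0.8644 0.1481; 0.1481 0.2067]  H_jac=[0.3829 0.9238]  S=[0.5979]  K=[0.7824; 0.4143]  nu=[-4.1121]  x^+=[-1.9606, 1.3285]  P^+=[0.4984 -0.0457; -0.0457 0.1041]
step 3: x^-=[-1.3361, 1.3285]  P^-=[0.6085 0.0093; 0.0093 0.1641]  H_jac=[-0.7091 0.7051]  S=[0.5683]  K=[-0.7478; 0.1920]  nu=[-2.9242]  x^+=[0.8505, 0.7670]  P^+=[0.2907 0.0909; 0.0909 0.1432]

H_jac[0,1] = 0.7051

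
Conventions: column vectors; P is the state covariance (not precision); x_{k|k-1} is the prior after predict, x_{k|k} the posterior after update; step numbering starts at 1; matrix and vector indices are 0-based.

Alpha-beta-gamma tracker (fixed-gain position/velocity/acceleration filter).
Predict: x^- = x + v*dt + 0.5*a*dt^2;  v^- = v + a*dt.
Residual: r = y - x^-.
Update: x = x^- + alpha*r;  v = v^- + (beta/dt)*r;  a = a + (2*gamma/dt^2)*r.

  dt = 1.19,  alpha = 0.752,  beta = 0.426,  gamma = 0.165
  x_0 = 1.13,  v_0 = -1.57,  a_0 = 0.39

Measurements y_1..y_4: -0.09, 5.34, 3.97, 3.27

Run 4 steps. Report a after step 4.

a_post = -0.2138

step 1: x_pred=-0.4622  r=0.3722  x^+=-0.1823  v^+=-0.9727  a^+=0.4767
step 2: x_pred=-1.0022  r=6.3422  x^+=3.7671  v^+=1.8650  a^+=1.9547
step 3: x_pred=7.3705  r=-3.4005  x^+=4.8133  v^+=2.9738  a^+=1.1622
step 4: x_pred=9.1751  r=-5.9051  x^+=4.7345  v^+=2.2429  a^+=-0.2138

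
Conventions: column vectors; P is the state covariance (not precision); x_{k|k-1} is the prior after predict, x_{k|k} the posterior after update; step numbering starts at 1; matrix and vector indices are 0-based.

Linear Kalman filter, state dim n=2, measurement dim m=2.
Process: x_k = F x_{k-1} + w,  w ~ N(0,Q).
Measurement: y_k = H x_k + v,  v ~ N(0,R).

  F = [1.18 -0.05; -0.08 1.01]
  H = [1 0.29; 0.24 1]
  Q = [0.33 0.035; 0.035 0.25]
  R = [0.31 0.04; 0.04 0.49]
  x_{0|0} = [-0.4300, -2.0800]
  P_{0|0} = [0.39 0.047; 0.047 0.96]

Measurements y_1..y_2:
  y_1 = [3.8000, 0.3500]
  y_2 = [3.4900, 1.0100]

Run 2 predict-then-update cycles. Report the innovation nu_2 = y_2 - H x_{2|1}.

step 1: x^-=[-0.4034, -2.0664]  P^-=[0.8699 0.0059; 0.0059 1.2242]  S=[1.2863 0.6101; 0.6101 1.7671]  K=[0.7414 -0.1345; -0.0578 0.7135]  nu=[4.8027, 2.5132]  x^+=[2.8193, -0.5510]  P^+=[0.2525 -0.0969; -0.0969 0.3706]
step 2: x^-=[3.3544, -0.7820]  P^-=[0.6940 -0.1234; -0.1234 0.6453]  S=[0.9867 0.2617; 0.2617 1.1160]  K=[0.7004 -0.1256; -0.0871 0.5721]  nu=[0.3624, 0.9870]  x^+=[3.4843, -0.2490]  P^+=[0.2384 -0.0907; -0.0907 0.2986]

innov = [0.3624, 0.9870]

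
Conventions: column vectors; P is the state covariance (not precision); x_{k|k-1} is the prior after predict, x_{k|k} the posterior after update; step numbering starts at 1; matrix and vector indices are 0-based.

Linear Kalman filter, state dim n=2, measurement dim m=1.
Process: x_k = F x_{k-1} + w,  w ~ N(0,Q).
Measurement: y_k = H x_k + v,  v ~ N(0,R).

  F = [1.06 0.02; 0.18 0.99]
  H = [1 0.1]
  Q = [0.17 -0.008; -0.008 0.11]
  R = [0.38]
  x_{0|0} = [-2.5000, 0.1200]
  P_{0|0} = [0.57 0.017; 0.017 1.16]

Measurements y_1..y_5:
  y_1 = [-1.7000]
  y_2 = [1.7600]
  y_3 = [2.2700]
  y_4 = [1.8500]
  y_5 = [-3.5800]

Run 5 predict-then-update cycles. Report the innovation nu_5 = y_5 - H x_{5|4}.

innov = [-5.2965]

step 1: x^-=[-2.6476, -0.3312]  P^-=[0.8116 0.1416; 0.1416 1.2714]  S=[1.2327]  K=[0.6699; 0.2180]  nu=[0.9807]  x^+=[-1.9906, -0.1174]  P^+=[0.2584 -0.0384; -0.0384 1.2128]
step 2: x^-=[-2.1124, -0.4745]  P^-=[0.4592 0.0249; 0.0249 1.2934]  S=[0.8571]  K=[0.5387; 0.1799]  nu=[3.9198]  x^+=[-0.0009, 0.2307]  P^+=[0.2105 -0.0582; -0.0582 1.2656]
step 3: x^-=[0.0036, 0.2282]  P^-=[0.4046 -0.0041; -0.0041 1.3365]  S=[0.7971]  K=[0.5070; 0.1626]  nu=[2.2435]  x^+=[1.1412, 0.5929]  P^+=[0.1996 -0.0698; -0.0698 1.3155]
step 4: x^-=[1.2215, 0.7924]  P^-=[0.3919 -0.0173; -0.0173 1.3809]  S=[0.7822]  K=[0.4988; 0.1544]  nu=[0.5492]  x^+=[1.4955, 0.8772]  P^+=[0.1973 -0.0776; -0.0776 1.3622]
step 5: x^-=[1.6027, 1.1376]  P^-=[0.3889 -0.0251; -0.0251 1.4239]  S=[0.7782]  K=[0.4966; 0.1508]  nu=[-5.2965]  x^+=[-1.0275, 0.3390]  P^+=[0.1970 -0.0833; -0.0833 1.4062]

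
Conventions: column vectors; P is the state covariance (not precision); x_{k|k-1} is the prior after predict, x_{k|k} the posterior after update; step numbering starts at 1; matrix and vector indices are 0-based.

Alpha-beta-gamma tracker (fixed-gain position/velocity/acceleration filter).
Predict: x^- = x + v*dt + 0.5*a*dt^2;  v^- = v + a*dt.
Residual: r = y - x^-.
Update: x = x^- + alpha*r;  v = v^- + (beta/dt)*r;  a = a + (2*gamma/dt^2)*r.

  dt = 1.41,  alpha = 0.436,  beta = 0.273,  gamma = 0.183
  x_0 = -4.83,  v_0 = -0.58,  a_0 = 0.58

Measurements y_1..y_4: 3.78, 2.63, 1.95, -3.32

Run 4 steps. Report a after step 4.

step 1: x_pred=-5.0713  r=8.8513  x^+=-1.2121  v^+=1.9516  a^+=2.2095
step 2: x_pred=3.7359  r=-1.1059  x^+=3.2537  v^+=4.8528  a^+=2.0059
step 3: x_pred=12.0901  r=-10.1401  x^+=7.6690  v^+=5.7178  a^+=0.1391
step 4: x_pred=15.8694  r=-19.1894  x^+=7.5028  v^+=2.1986  a^+=-3.3935

a_post = -3.3935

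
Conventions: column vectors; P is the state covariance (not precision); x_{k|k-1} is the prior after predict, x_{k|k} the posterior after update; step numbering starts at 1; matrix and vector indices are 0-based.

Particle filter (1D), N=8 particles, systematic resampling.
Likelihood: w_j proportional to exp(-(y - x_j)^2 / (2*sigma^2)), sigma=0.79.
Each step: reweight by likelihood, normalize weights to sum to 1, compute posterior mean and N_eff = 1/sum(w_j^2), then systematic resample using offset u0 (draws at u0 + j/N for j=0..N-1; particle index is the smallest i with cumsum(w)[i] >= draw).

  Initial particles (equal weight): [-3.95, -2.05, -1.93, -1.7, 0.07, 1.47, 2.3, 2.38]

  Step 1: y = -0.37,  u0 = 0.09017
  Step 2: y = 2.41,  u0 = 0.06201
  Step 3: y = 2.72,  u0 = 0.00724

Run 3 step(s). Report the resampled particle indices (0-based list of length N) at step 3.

step 1: w=[0.0000, 0.0735, 0.1004, 0.1710, 0.6042, 0.0468, 0.0023, 0.0016]  mean=-0.5150  Neff=2.4273  idx=[2, 3, 3, 4, 4, 4, 4, 5]
step 2: w=[0.0000, 0.0000, 0.0000, 0.0229, 0.0229, 0.0229, 0.0229, 0.9083]  mean=1.3416  Neff=1.2091  idx=[5, 7, 7, 7, 7, 7, 7, 7]
step 3: w=[0.0018, 0.1426, 0.1426, 0.1426, 0.1426, 0.1426, 0.1426, 0.1426]  mean=1.4675  Neff=7.0251  idx=[1, 1, 2, 3, 4, 5, 6, 7]

resampled_idx = [1, 1, 2, 3, 4, 5, 6, 7]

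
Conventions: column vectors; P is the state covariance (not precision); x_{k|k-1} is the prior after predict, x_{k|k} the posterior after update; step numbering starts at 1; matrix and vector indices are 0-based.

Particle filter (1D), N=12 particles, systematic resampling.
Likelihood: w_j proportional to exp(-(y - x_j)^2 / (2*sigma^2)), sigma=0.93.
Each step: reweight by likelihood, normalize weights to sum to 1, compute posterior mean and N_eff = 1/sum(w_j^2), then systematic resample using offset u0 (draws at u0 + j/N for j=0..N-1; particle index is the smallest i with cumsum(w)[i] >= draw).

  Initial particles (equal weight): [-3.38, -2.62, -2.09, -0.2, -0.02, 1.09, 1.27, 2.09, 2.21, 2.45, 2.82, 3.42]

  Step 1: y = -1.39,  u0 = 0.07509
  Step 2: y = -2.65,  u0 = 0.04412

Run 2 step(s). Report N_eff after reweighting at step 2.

step 1: w=[0.0483, 0.1988, 0.3591, 0.2103, 0.1611, 0.0136, 0.0080, 0.0004, 0.0003, 0.0001, 0.0000, 0.0000]  mean=-1.4533  Neff=4.1452  idx=[1, 1, 1, 2, 2, 2, 2, 3, 3, 4, 4, 6]
step 2: w=[0.1553, 0.1553, 0.1553, 0.1296, 0.1296, 0.1296, 0.1296, 0.0048, 0.0048, 0.0029, 0.0029, 0.0000]  mean=-2.3068  Neff=7.1589  idx=[0, 0, 1, 1, 2, 2, 3, 4, 4, 5, 6, 6]

N_eff = 7.1589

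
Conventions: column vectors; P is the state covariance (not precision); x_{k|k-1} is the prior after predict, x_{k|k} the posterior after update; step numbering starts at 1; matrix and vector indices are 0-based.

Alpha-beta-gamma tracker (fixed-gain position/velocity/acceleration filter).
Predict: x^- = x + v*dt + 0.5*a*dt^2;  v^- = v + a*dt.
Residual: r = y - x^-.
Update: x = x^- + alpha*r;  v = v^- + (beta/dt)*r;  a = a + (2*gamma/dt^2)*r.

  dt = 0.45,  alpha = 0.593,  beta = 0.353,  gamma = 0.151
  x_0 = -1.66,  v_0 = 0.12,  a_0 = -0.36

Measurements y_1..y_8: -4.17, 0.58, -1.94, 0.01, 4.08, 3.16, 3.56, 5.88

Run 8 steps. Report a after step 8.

step 1: x_pred=-1.6424  r=-2.5275  x^+=-3.1413  v^+=-2.0247  a^+=-4.1295
step 2: x_pred=-4.4705  r=5.0505  x^+=-1.4756  v^+=0.0789  a^+=3.4027
step 3: x_pred=-1.0956  r=-0.8444  x^+=-1.5963  v^+=0.9476  a^+=2.1433
step 4: x_pred=-0.9529  r=0.9629  x^+=-0.3819  v^+=2.6674  a^+=3.5793
step 5: x_pred=1.1809  r=2.8991  x^+=2.9000  v^+=6.5523  a^+=7.9029
step 6: x_pred=6.6488  r=-3.4888  x^+=4.5799  v^+=7.3719  a^+=2.6999
step 7: x_pred=8.1706  r=-4.6106  x^+=5.4365  v^+=4.9701  a^+=-4.1762
step 8: x_pred=7.2502  r=-1.3702  x^+=6.4377  v^+=2.0159  a^+=-6.2197

a_post = -6.2197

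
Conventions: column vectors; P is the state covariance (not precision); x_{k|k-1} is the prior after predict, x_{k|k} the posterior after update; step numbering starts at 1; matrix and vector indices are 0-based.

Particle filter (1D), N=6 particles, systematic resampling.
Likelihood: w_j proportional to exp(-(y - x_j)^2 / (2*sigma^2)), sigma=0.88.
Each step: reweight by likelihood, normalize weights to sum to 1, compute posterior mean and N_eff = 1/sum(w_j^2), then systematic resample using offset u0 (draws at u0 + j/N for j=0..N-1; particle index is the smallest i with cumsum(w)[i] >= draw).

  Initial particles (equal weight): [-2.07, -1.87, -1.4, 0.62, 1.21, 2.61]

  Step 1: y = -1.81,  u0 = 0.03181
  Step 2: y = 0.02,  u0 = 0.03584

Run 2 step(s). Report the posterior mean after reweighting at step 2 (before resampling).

post_mean = -1.6012

step 1: w=[0.3327, 0.3468, 0.3118, 0.0077, 0.0010, 0.0000]  mean=-1.7679  Neff=3.0462  idx=[0, 0, 1, 1, 2, 2]
step 2: w=[0.0691, 0.0691, 0.1155, 0.1155, 0.3154, 0.3154]  mean=-1.6012  Neff=4.2520  idx=[0, 2, 3, 4, 5, 5]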